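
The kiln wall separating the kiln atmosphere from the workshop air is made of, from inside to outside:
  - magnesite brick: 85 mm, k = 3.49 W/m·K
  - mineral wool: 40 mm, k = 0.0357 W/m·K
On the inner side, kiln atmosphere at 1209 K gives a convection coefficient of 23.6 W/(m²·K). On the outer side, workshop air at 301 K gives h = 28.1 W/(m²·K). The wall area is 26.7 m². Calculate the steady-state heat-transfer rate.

Q ≈ 19800 W

Thermal resistances in series:
R_inner film = 1/(h_i·A) = 1/(23.6×26.7) = 0.001587 K/W
R_magnesite brick = L/(kA) = 0.085/(3.49×26.7) = 9.122×10^-4 K/W
R_mineral wool = L/(kA) = 0.04/(0.0357×26.7) = 0.04196 K/W
R_outer film = 1/(h_o·A) = 1/(28.1×26.7) = 0.001333 K/W
R_total = 0.0458 K/W
Q = ΔT / R_total = 908 / 0.0458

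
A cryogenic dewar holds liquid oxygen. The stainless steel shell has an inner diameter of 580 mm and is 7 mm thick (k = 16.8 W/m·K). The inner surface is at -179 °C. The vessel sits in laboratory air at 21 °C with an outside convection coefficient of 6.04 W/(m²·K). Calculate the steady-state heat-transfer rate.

Spherical conduction: R = (1/r_in − 1/r_out)/(4πk) per layer; series-sum.
R_stainless steel shell = (1/0.29 − 1/0.297)/(4π×16.8) = 3.85×10^-4 K/W
R_outer film = 1/(h·4πr_o²) = 1/(6.04×4π×0.297²) = 0.1494 K/W
R_total = 0.1497 K/W
Q = ΔT/R_total = 200/0.1497

Q ≈ 1340 W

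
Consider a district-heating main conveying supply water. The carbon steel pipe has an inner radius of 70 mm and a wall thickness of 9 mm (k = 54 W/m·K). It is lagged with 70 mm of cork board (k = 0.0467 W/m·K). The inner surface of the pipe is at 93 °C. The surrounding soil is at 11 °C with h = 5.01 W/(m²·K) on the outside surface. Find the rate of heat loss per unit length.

Cylindrical conduction, so R = ln(r₂/r₁)/(2πkL) per layer, in series:
R_carbon steel pipe wall = ln(79/70)/(2π×54×1) = 3.565×10^-4 K/W
R_cork board = ln(149/79)/(2π×0.0467×1) = 2.162 K/W
R_outer film = 1/(h_o·2πr_oL) = 1/(5.01×2π×0.149×1) = 0.2132 K/W
R_total = 2.376 K/W
Q = ΔT/R_total = 82/2.376

q′ ≈ 34.5 W/m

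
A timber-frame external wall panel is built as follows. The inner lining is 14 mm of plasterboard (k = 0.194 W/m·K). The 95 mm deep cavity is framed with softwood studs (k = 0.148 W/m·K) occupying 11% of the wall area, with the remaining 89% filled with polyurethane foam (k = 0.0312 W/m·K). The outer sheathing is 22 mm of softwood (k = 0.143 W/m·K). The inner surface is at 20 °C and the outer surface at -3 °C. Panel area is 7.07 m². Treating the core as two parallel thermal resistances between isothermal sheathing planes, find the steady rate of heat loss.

Sheathing layers in series; stud and cavity paths in parallel between them.
R_inner = 0.014/(0.194×7.07) = 0.01021 K/W
R_stud  = 0.095/(0.148×0.11×7.07) = 0.8254 K/W
R_cav   = 0.095/(0.0312×0.89×7.07) = 0.4839 K/W
1/R_core = 1/R_stud + 1/R_cav → R_core = 0.3051 K/W
R_outer = 0.022/(0.143×7.07) = 0.02176 K/W
R_total = 0.337 K/W
Q = ΔT/R_total = 23/0.337

Q ≈ 68.2 W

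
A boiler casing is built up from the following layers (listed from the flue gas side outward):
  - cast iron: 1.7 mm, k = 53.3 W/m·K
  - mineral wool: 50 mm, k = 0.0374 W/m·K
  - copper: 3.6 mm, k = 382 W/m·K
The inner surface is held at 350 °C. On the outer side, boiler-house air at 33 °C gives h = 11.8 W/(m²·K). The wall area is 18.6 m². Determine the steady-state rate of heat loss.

Model the wall as resistances in series:
R_cast iron = L/(kA) = 0.0017/(53.3×18.6) = 1.715×10^-6 K/W
R_mineral wool = L/(kA) = 0.05/(0.0374×18.6) = 0.07188 K/W
R_copper = L/(kA) = 0.0036/(382×18.6) = 5.067×10^-7 K/W
R_outer film = 1/(h_o·A) = 1/(11.8×18.6) = 0.004556 K/W
R_total = 0.07643 K/W
Q = ΔT / R_total = 317 / 0.07643

Q ≈ 4150 W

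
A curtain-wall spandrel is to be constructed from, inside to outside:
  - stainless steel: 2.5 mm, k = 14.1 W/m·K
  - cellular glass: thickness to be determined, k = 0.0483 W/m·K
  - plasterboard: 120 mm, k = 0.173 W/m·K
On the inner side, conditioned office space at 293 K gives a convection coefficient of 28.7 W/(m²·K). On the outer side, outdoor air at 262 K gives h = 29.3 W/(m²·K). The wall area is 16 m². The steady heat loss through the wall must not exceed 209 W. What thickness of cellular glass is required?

L ≈ 77.8 mm

Using the resistance-network approach (series):
R_inner film = 1/(h_i·A) = 1/(28.7×16) = 0.002178 K/W
R_stainless steel = L/(kA) = 0.0025/(14.1×16) = 1.108×10^-5 K/W
R_plasterboard = L/(kA) = 0.12/(0.173×16) = 0.04335 K/W
R_outer film = 1/(h_o·A) = 1/(29.3×16) = 0.002133 K/W
Sum of the known resistances R_other = 0.04767 K/W
Required total resistance R_tot = ΔT/Q_allow = 31/209 = 0.1483 K/W
R_cellular glass = R_tot − R_other = 0.1007 K/W
L = R·k·A = 0.1007×0.0483×16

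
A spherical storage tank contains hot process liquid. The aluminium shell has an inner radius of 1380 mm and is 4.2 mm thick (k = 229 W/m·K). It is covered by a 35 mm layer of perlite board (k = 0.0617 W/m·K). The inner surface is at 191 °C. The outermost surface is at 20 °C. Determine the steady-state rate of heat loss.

Spherical conduction: R = (1/r_in − 1/r_out)/(4πk) per layer; series-sum.
R_aluminium shell = (1/1.38 − 1/1.3842)/(4π×229) = 7.641×10^-7 K/W
R_perlite board = (1/1.3842 − 1/1.4192)/(4π×0.0617) = 0.02298 K/W
R_total = 0.02298 K/W
Q = ΔT/R_total = 171/0.02298

Q ≈ 7440 W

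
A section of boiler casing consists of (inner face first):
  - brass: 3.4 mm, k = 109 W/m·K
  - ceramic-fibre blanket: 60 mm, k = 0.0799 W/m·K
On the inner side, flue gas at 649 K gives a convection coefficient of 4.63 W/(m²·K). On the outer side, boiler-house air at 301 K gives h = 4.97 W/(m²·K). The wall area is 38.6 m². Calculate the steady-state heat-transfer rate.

Q ≈ 11500 W

Thermal resistances in series:
R_inner film = 1/(h_i·A) = 1/(4.63×38.6) = 0.005595 K/W
R_brass = L/(kA) = 0.0034/(109×38.6) = 8.081×10^-7 K/W
R_ceramic-fibre blanket = L/(kA) = 0.06/(0.0799×38.6) = 0.01945 K/W
R_outer film = 1/(h_o·A) = 1/(4.97×38.6) = 0.005213 K/W
R_total = 0.03026 K/W
Q = ΔT / R_total = 348 / 0.03026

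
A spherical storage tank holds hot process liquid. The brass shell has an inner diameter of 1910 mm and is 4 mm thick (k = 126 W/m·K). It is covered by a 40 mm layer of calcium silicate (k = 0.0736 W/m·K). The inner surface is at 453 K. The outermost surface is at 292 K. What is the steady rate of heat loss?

For a spherical shell R = (1/r₁ − 1/r₂)/(4πk); film R = 1/(h·4πr²). In series:
R_brass shell = (1/0.955 − 1/0.959)/(4π×126) = 2.758×10^-6 K/W
R_calcium silicate = (1/0.959 − 1/0.999)/(4π×0.0736) = 0.04514 K/W
R_total = 0.04515 K/W
Q = ΔT/R_total = 161/0.04515

Q ≈ 3570 W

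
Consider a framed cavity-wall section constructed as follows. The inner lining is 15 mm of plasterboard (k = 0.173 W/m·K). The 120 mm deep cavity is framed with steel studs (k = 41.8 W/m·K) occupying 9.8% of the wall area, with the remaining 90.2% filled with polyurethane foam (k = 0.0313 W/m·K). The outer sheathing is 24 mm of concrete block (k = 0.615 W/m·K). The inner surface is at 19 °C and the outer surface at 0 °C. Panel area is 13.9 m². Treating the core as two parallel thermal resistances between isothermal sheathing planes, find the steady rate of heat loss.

Q ≈ 1710 W

Sheathing layers in series; stud and cavity paths in parallel between them.
R_inner = 0.015/(0.173×13.9) = 0.006238 K/W
R_stud  = 0.12/(41.8×0.098×13.9) = 0.002107 K/W
R_cav   = 0.12/(0.0313×0.902×13.9) = 0.3058 K/W
1/R_core = 1/R_stud + 1/R_cav → R_core = 0.002093 K/W
R_outer = 0.024/(0.615×13.9) = 0.002808 K/W
R_total = 0.01114 K/W
Q = ΔT/R_total = 19/0.01114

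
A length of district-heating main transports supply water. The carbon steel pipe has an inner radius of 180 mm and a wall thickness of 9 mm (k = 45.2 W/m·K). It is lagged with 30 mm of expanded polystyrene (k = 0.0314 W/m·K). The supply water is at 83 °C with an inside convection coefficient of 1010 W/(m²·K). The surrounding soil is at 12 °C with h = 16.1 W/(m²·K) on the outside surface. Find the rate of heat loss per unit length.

q′ ≈ 89.5 W/m

Treating each annulus and film as a series resistance:
R_inner film = 1/(h_i·2πr₁L) = 1/(1010×2π×0.18×1) = 8.754×10^-4 K/W
R_carbon steel pipe wall = ln(189/180)/(2π×45.2×1) = 1.718×10^-4 K/W
R_expanded polystyrene = ln(219/189)/(2π×0.0314×1) = 0.7467 K/W
R_outer film = 1/(h_o·2πr_oL) = 1/(16.1×2π×0.219×1) = 0.04514 K/W
R_total = 0.7929 K/W
Q = ΔT/R_total = 71/0.7929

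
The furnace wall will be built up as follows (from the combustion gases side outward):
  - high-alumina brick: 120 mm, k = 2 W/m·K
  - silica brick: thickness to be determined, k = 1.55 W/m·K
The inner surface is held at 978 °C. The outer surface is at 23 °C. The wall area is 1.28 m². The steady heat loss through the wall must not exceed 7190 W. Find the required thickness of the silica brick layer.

L ≈ 171 mm

Series thermal resistances:
R_high-alumina brick = L/(kA) = 0.12/(2×1.28) = 0.04688 K/W
Sum of the known resistances R_other = 0.04688 K/W
Required total resistance R_tot = ΔT/Q_allow = 955/7190 = 0.1328 K/W
R_silica brick = R_tot − R_other = 0.08595 K/W
L = R·k·A = 0.08595×1.55×1.28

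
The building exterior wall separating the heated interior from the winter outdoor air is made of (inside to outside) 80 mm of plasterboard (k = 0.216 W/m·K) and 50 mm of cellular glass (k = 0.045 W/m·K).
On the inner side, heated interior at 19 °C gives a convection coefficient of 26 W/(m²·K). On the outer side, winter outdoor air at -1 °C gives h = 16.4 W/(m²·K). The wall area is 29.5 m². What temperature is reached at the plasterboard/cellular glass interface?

Using the resistance-network approach (series):
R_inner film = 1/(h_i·A) = 1/(26×29.5) = 0.001304 K/W
R_plasterboard = L/(kA) = 0.08/(0.216×29.5) = 0.01255 K/W
R_cellular glass = L/(kA) = 0.05/(0.045×29.5) = 0.03766 K/W
R_outer film = 1/(h_o·A) = 1/(16.4×29.5) = 0.002067 K/W
R_total = 0.05359 K/W;  Q = ΔT/R_total = 20/0.05359 = 373.2 W
T_interface = T_inner − Q·ΣR(inner→interface) = 19 − 373×0.01386

T ≈ 13.8 °C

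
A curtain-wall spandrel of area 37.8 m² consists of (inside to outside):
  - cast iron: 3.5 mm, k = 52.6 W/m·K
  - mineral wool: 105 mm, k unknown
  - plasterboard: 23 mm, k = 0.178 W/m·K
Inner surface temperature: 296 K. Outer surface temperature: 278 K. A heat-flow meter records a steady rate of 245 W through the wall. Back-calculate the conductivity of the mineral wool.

k ≈ 0.0397 W/(m·K)

Model the wall as resistances in series:
R_cast iron = L/(kA) = 0.0035/(52.6×37.8) = 1.76×10^-6 K/W
R_plasterboard = L/(kA) = 0.023/(0.178×37.8) = 0.003418 K/W
Sum of known resistances R_other = 0.00342 K/W
Total R = ΔT/Q = 18/245 = 0.07347 K/W
R_mineral wool = R_total − R_other = 0.07005 K/W
k = L/(R·A) = 0.105/(0.07005×37.8)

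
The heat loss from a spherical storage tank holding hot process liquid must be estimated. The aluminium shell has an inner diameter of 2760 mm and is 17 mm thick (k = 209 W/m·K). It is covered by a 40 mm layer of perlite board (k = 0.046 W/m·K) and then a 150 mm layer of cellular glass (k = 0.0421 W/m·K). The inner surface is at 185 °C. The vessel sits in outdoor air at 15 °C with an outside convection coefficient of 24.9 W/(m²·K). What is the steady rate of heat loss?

Radial (spherical) resistances in series:
R_aluminium shell = (1/1.38 − 1/1.397)/(4π×209) = 3.358×10^-6 K/W
R_perlite board = (1/1.397 − 1/1.437)/(4π×0.046) = 0.03447 K/W
R_cellular glass = (1/1.437 − 1/1.587)/(4π×0.0421) = 0.1243 K/W
R_outer film = 1/(h·4πr_o²) = 1/(24.9×4π×1.587²) = 0.001269 K/W
R_total = 0.1601 K/W
Q = ΔT/R_total = 170/0.1601

Q ≈ 1060 W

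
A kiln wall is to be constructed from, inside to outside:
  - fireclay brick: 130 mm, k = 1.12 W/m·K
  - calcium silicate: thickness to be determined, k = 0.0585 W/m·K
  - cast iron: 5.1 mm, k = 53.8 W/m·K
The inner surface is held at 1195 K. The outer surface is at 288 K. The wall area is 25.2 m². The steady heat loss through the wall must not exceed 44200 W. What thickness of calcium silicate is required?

L ≈ 23.5 mm

Treating each layer as a thermal resistance in series:
R_fireclay brick = L/(kA) = 0.13/(1.12×25.2) = 0.004606 K/W
R_cast iron = L/(kA) = 0.0051/(53.8×25.2) = 3.762×10^-6 K/W
Sum of the known resistances R_other = 0.00461 K/W
Required total resistance R_tot = ΔT/Q_allow = 907/44200 = 0.02052 K/W
R_calcium silicate = R_tot − R_other = 0.01591 K/W
L = R·k·A = 0.01591×0.0585×25.2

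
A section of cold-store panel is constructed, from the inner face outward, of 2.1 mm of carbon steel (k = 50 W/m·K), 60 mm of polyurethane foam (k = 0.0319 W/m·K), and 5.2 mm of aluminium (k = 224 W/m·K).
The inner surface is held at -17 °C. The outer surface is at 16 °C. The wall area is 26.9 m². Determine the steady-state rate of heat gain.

Q ≈ 472 W

Thermal resistances in series:
R_carbon steel = L/(kA) = 0.0021/(50×26.9) = 1.561×10^-6 K/W
R_polyurethane foam = L/(kA) = 0.06/(0.0319×26.9) = 0.06992 K/W
R_aluminium = L/(kA) = 0.0052/(224×26.9) = 8.63×10^-7 K/W
R_total = 0.06992 K/W
Q = ΔT / R_total = 33 / 0.06992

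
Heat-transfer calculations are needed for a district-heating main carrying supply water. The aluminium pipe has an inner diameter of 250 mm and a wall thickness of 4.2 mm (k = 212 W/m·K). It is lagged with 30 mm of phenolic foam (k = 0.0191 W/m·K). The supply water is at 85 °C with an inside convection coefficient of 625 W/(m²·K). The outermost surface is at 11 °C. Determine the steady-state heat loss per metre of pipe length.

q′ ≈ 42.5 W/m

For a radial system each layer contributes R = ln(r_out/r_in)/(2πkL); films add R = 1/(hA).
R_inner film = 1/(h_i·2πr₁L) = 1/(625×2π×0.125×1) = 0.002037 K/W
R_aluminium pipe wall = ln(129.2/125)/(2π×212×1) = 2.481×10^-5 K/W
R_phenolic foam = ln(159.2/129.2)/(2π×0.0191×1) = 1.74 K/W
R_total = 1.742 K/W
Q = ΔT/R_total = 74/1.742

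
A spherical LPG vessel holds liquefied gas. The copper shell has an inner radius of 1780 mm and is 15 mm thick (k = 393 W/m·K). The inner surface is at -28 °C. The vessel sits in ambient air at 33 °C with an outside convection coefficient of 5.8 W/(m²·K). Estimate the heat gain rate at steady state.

Q ≈ 14300 W

Each spherical layer contributes R = (1/r_i − 1/r_o)/(4πk):
R_copper shell = (1/1.78 − 1/1.795)/(4π×393) = 9.506×10^-7 K/W
R_outer film = 1/(h·4πr_o²) = 1/(5.8×4π×1.795²) = 0.004258 K/W
R_total = 0.004259 K/W
Q = ΔT/R_total = 61/0.004259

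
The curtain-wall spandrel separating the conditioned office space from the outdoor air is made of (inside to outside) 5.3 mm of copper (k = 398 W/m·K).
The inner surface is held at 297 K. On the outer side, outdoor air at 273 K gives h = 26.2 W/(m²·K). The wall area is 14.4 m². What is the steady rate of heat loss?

Q ≈ 9050 W

Series thermal resistances:
R_copper = L/(kA) = 0.0053/(398×14.4) = 9.248×10^-7 K/W
R_outer film = 1/(h_o·A) = 1/(26.2×14.4) = 0.002651 K/W
R_total = 0.002651 K/W
Q = ΔT / R_total = 24 / 0.002651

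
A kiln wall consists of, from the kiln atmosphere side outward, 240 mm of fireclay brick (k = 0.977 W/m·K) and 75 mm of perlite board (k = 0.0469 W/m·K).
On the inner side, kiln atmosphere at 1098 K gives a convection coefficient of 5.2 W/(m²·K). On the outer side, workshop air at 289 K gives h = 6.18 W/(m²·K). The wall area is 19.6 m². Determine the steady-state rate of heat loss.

Q ≈ 7210 W

Using the resistance-network approach (series):
R_inner film = 1/(h_i·A) = 1/(5.2×19.6) = 0.009812 K/W
R_fireclay brick = L/(kA) = 0.24/(0.977×19.6) = 0.01253 K/W
R_perlite board = L/(kA) = 0.075/(0.0469×19.6) = 0.08159 K/W
R_outer film = 1/(h_o·A) = 1/(6.18×19.6) = 0.008256 K/W
R_total = 0.1122 K/W
Q = ΔT / R_total = 809 / 0.1122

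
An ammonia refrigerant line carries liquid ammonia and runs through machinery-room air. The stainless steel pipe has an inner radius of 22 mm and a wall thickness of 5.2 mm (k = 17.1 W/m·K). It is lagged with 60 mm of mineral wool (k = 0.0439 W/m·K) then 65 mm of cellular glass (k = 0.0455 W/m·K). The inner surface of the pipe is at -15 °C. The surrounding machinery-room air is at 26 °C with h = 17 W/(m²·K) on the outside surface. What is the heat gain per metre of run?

q′ ≈ 6.58 W/m

Per-layer cylindrical resistances, series-summed:
R_stainless steel pipe wall = ln(27.2/22)/(2π×17.1×1) = 0.001975 K/W
R_mineral wool = ln(87.2/27.2)/(2π×0.0439×1) = 4.224 K/W
R_cellular glass = ln(152.2/87.2)/(2π×0.0455×1) = 1.948 K/W
R_outer film = 1/(h_o·2πr_oL) = 1/(17×2π×0.1522×1) = 0.06151 K/W
R_total = 6.235 K/W
Q = ΔT/R_total = 41/6.235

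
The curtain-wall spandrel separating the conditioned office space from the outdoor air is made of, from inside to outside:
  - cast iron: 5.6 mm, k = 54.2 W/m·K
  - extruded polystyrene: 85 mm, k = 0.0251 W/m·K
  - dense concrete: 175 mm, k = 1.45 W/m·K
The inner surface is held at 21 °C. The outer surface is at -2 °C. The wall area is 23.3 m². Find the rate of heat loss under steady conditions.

Series thermal resistances:
R_cast iron = L/(kA) = 0.0056/(54.2×23.3) = 4.434×10^-6 K/W
R_extruded polystyrene = L/(kA) = 0.085/(0.0251×23.3) = 0.1453 K/W
R_dense concrete = L/(kA) = 0.175/(1.45×23.3) = 0.00518 K/W
R_total = 0.1505 K/W
Q = ΔT / R_total = 23 / 0.1505

Q ≈ 153 W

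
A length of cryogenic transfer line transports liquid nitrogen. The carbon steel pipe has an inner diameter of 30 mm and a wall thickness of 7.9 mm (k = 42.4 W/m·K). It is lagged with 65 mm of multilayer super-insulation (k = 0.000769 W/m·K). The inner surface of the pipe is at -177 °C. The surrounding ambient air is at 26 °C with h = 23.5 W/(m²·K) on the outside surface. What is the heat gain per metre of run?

For a radial system each layer contributes R = ln(r_out/r_in)/(2πkL); films add R = 1/(hA).
R_carbon steel pipe wall = ln(22.9/15)/(2π×42.4×1) = 0.001588 K/W
R_multilayer super-insulation = ln(87.9/22.9)/(2π×0.000769×1) = 278.4 K/W
R_outer film = 1/(h_o·2πr_oL) = 1/(23.5×2π×0.0879×1) = 0.07705 K/W
R_total = 278.5 K/W
Q = ΔT/R_total = 203/278.5

q′ ≈ 0.729 W/m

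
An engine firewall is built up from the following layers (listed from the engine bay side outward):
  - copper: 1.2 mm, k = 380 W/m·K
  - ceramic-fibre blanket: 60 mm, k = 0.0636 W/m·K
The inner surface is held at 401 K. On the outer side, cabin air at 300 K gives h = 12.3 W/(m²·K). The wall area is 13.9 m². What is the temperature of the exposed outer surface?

Treating each layer as a thermal resistance in series:
R_copper = L/(kA) = 0.0012/(380×13.9) = 2.272×10^-7 K/W
R_ceramic-fibre blanket = L/(kA) = 0.06/(0.0636×13.9) = 0.06787 K/W
R_outer film = 1/(h_o·A) = 1/(12.3×13.9) = 0.005849 K/W
R_total = 0.07372 K/W;  Q = ΔT/R_total = 101/0.07372 = 1370 W
T_interface = T_inner − Q·ΣR(inner→interface) = 401 − 1370×0.06787

T ≈ 308 K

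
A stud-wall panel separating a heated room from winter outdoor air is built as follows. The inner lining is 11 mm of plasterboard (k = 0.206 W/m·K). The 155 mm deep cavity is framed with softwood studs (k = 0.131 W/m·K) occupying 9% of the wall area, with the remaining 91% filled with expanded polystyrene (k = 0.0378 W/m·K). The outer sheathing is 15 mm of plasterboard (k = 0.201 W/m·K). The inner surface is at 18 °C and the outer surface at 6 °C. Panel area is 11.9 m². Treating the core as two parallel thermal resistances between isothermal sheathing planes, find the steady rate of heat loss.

Sheathing layers in series; stud and cavity paths in parallel between them.
R_inner = 0.011/(0.206×11.9) = 0.004487 K/W
R_stud  = 0.155/(0.131×0.09×11.9) = 1.105 K/W
R_cav   = 0.155/(0.0378×0.91×11.9) = 0.3787 K/W
1/R_core = 1/R_stud + 1/R_cav → R_core = 0.282 K/W
R_outer = 0.015/(0.201×11.9) = 0.006271 K/W
R_total = 0.2928 K/W
Q = ΔT/R_total = 12/0.2928

Q ≈ 41 W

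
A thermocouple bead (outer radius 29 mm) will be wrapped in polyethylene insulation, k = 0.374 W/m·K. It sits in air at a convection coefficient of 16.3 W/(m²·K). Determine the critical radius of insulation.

r_cr ≈ 45.9 mm

For a sphere r_cr = 2k/h = 2×0.374/16.3
r_cr = 45.9 mm; since the bare radius (29 mm) is below r_cr, adding a thin layer of insulation will *increase* heat loss.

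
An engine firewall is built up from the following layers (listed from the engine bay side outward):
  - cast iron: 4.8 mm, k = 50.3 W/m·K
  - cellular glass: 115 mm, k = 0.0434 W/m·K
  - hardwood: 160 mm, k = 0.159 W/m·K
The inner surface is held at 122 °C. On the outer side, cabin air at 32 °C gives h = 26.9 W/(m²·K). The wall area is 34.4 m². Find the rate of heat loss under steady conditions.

Thermal resistances in series:
R_cast iron = L/(kA) = 0.0048/(50.3×34.4) = 2.774×10^-6 K/W
R_cellular glass = L/(kA) = 0.115/(0.0434×34.4) = 0.07703 K/W
R_hardwood = L/(kA) = 0.16/(0.159×34.4) = 0.02925 K/W
R_outer film = 1/(h_o·A) = 1/(26.9×34.4) = 0.001081 K/W
R_total = 0.1074 K/W
Q = ΔT / R_total = 90 / 0.1074

Q ≈ 838 W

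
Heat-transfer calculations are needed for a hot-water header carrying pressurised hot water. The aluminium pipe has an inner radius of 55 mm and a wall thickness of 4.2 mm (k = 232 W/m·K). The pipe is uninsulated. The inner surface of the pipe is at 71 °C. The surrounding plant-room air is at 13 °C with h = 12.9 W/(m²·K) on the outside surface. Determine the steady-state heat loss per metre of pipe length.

q′ ≈ 278 W/m

Radial resistances (cylindrical: R_cond = ln(r_o/r_i)/(2πkL), R_conv = 1/(h·2πrL)):
R_aluminium pipe wall = ln(59.2/55)/(2π×232×1) = 5.048×10^-5 K/W
R_outer film = 1/(h_o·2πr_oL) = 1/(12.9×2π×0.0592×1) = 0.2084 K/W
R_total = 0.2085 K/W
Q = ΔT/R_total = 58/0.2085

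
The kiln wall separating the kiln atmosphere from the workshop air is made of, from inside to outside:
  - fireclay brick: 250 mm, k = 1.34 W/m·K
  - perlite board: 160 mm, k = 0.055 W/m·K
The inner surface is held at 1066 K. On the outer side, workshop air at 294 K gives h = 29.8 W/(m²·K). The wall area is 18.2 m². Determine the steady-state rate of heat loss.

Series thermal resistances:
R_fireclay brick = L/(kA) = 0.25/(1.34×18.2) = 0.01025 K/W
R_perlite board = L/(kA) = 0.16/(0.055×18.2) = 0.1598 K/W
R_outer film = 1/(h_o·A) = 1/(29.8×18.2) = 0.001844 K/W
R_total = 0.1719 K/W
Q = ΔT / R_total = 772 / 0.1719

Q ≈ 4490 W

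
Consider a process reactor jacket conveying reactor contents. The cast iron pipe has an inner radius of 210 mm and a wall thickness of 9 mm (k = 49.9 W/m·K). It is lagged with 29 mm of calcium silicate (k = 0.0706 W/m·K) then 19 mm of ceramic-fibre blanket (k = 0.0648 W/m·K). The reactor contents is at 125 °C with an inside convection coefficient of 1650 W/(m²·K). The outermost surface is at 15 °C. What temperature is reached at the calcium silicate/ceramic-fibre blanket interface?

T ≈ 58.1 °C

Cylindrical conduction, so R = ln(r₂/r₁)/(2πkL) per layer, in series:
R_inner film = 1/(h_i·2πr₁L) = 1/(1650×2π×0.21×1) = 4.593×10^-4 K/W
R_cast iron pipe wall = ln(219/210)/(2π×49.9×1) = 1.338×10^-4 K/W
R_calcium silicate = ln(248/219)/(2π×0.0706×1) = 0.2803 K/W
R_ceramic-fibre blanket = ln(267/248)/(2π×0.0648×1) = 0.1813 K/W
R_total = 0.4622 K/W
Q = ΔT/R_total = 110/0.4622
Q = 238 W/m
T_interface = T_inner − Q·ΣR(inner→interface) = 125 − 238×0.2809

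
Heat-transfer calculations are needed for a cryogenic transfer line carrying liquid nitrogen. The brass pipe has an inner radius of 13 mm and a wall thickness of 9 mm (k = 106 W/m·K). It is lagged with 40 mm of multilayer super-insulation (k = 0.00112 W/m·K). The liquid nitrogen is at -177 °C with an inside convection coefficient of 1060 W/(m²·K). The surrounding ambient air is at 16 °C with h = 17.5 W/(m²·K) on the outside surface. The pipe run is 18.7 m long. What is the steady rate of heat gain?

Radial resistances (cylindrical: R_cond = ln(r_o/r_i)/(2πkL), R_conv = 1/(h·2πrL)):
R_inner film = 1/(h_i·2πr₁L) = 1/(1060×2π×0.013×18.7) = 6.176×10^-4 K/W
R_brass pipe wall = ln(22/13)/(2π×106×18.7) = 4.224×10^-5 K/W
R_multilayer super-insulation = ln(62/22)/(2π×0.00112×18.7) = 7.873 K/W
R_outer film = 1/(h_o·2πr_oL) = 1/(17.5×2π×0.062×18.7) = 0.007844 K/W
R_total = 7.882 K/W
Q = ΔT/R_total = 193/7.882

Q ≈ 24.5 W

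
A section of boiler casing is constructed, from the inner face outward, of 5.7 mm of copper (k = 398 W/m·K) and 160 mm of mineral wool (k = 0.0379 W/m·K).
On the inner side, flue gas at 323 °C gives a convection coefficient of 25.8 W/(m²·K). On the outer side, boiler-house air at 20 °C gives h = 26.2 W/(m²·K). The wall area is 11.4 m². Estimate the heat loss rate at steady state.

Model the wall as resistances in series:
R_inner film = 1/(h_i·A) = 1/(25.8×11.4) = 0.0034 K/W
R_copper = L/(kA) = 0.0057/(398×11.4) = 1.256×10^-6 K/W
R_mineral wool = L/(kA) = 0.16/(0.0379×11.4) = 0.3703 K/W
R_outer film = 1/(h_o·A) = 1/(26.2×11.4) = 0.003348 K/W
R_total = 0.3771 K/W
Q = ΔT / R_total = 303 / 0.3771

Q ≈ 804 W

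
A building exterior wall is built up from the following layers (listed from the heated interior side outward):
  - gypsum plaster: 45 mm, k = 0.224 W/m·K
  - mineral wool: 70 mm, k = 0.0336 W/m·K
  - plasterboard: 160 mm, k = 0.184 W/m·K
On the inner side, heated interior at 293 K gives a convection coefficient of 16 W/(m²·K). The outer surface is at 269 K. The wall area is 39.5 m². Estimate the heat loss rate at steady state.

Q ≈ 295 W

Treating each layer as a thermal resistance in series:
R_inner film = 1/(h_i·A) = 1/(16×39.5) = 0.001582 K/W
R_gypsum plaster = L/(kA) = 0.045/(0.224×39.5) = 0.005086 K/W
R_mineral wool = L/(kA) = 0.07/(0.0336×39.5) = 0.05274 K/W
R_plasterboard = L/(kA) = 0.16/(0.184×39.5) = 0.02201 K/W
R_total = 0.08143 K/W
Q = ΔT / R_total = 24 / 0.08143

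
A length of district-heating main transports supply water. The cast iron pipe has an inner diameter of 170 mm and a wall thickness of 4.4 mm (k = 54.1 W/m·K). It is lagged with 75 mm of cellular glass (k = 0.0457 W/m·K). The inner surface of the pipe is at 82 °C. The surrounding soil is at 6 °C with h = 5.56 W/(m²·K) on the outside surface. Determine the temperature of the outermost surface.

T ≈ 11.8 °C

Radial resistances (cylindrical: R_cond = ln(r_o/r_i)/(2πkL), R_conv = 1/(h·2πrL)):
R_cast iron pipe wall = ln(89.4/85)/(2π×54.1×1) = 1.485×10^-4 K/W
R_cellular glass = ln(164.4/89.4)/(2π×0.0457×1) = 2.122 K/W
R_outer film = 1/(h_o·2πr_oL) = 1/(5.56×2π×0.1644×1) = 0.1741 K/W
R_total = 2.296 K/W
Q = ΔT/R_total = 76/2.296
Q = 33.1 W/m
T_interface = T_inner − Q·ΣR(inner→interface) = 82 − 33.1×2.122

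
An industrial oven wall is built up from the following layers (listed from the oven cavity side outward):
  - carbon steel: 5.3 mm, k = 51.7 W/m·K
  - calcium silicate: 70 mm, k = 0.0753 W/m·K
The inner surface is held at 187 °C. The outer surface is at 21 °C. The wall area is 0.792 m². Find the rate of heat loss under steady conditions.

Q ≈ 141 W

Treating each layer as a thermal resistance in series:
R_carbon steel = L/(kA) = 0.0053/(51.7×0.792) = 1.294×10^-4 K/W
R_calcium silicate = L/(kA) = 0.07/(0.0753×0.792) = 1.174 K/W
R_total = 1.174 K/W
Q = ΔT / R_total = 166 / 1.174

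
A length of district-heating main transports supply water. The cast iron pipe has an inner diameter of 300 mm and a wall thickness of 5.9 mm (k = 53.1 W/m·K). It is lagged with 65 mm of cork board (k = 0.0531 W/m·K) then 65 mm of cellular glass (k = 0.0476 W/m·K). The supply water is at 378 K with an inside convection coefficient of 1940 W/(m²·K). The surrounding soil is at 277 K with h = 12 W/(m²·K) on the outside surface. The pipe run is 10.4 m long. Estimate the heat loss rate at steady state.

Treating each annulus and film as a series resistance:
R_inner film = 1/(h_i·2πr₁L) = 1/(1940×2π×0.15×10.4) = 5.259×10^-5 K/W
R_cast iron pipe wall = ln(155.9/150)/(2π×53.1×10.4) = 1.112×10^-5 K/W
R_cork board = ln(220.9/155.9)/(2π×0.0531×10.4) = 0.1004 K/W
R_cellular glass = ln(285.9/220.9)/(2π×0.0476×10.4) = 0.08292 K/W
R_outer film = 1/(h_o·2πr_oL) = 1/(12×2π×0.2859×10.4) = 0.004461 K/W
R_total = 0.1879 K/W
Q = ΔT/R_total = 101/0.1879

Q ≈ 538 W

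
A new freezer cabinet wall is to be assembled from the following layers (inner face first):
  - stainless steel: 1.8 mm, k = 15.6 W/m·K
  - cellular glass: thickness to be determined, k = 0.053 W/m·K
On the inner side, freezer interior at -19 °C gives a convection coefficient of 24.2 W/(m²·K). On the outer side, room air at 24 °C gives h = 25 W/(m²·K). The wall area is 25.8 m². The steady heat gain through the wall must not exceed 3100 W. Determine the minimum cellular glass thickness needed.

L ≈ 14.7 mm

Thermal resistances in series:
R_inner film = 1/(h_i·A) = 1/(24.2×25.8) = 0.001602 K/W
R_stainless steel = L/(kA) = 0.0018/(15.6×25.8) = 4.472×10^-6 K/W
R_outer film = 1/(h_o·A) = 1/(25×25.8) = 0.00155 K/W
Sum of the known resistances R_other = 0.003156 K/W
Required total resistance R_tot = ΔT/Q_allow = 43/3100 = 0.01387 K/W
R_cellular glass = R_tot − R_other = 0.01071 K/W
L = R·k·A = 0.01071×0.053×25.8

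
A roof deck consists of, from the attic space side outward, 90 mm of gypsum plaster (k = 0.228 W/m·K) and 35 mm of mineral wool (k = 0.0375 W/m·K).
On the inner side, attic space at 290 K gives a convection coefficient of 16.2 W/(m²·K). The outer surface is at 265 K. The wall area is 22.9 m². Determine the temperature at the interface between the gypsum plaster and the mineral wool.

Model the wall as resistances in series:
R_inner film = 1/(h_i·A) = 1/(16.2×22.9) = 0.002696 K/W
R_gypsum plaster = L/(kA) = 0.09/(0.228×22.9) = 0.01724 K/W
R_mineral wool = L/(kA) = 0.035/(0.0375×22.9) = 0.04076 K/W
R_total = 0.06069 K/W;  Q = ΔT/R_total = 25/0.06069 = 411.9 W
T_interface = T_inner − Q·ΣR(inner→interface) = 290 − 412×0.01993

T ≈ 282 K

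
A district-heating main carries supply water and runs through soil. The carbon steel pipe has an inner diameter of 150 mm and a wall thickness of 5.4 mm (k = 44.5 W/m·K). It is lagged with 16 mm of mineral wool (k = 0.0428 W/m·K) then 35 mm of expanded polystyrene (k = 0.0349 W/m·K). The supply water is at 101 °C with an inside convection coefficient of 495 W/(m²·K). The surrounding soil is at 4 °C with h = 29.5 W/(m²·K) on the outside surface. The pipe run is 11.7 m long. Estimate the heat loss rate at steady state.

Radial resistances (cylindrical: R_cond = ln(r_o/r_i)/(2πkL), R_conv = 1/(h·2πrL)):
R_inner film = 1/(h_i·2πr₁L) = 1/(495×2π×0.075×11.7) = 3.664×10^-4 K/W
R_carbon steel pipe wall = ln(80.4/75)/(2π×44.5×11.7) = 2.125×10^-5 K/W
R_mineral wool = ln(96.4/80.4)/(2π×0.0428×11.7) = 0.05768 K/W
R_expanded polystyrene = ln(131.4/96.4)/(2π×0.0349×11.7) = 0.1207 K/W
R_outer film = 1/(h_o·2πr_oL) = 1/(29.5×2π×0.1314×11.7) = 0.003509 K/W
R_total = 0.1823 K/W
Q = ΔT/R_total = 97/0.1823

Q ≈ 532 W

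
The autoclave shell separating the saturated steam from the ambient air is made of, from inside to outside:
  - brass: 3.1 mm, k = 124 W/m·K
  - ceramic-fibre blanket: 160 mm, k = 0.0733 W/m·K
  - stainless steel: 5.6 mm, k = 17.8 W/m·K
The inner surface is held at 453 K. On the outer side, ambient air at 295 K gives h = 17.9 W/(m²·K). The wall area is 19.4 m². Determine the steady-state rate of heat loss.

Q ≈ 1370 W

Using the resistance-network approach (series):
R_brass = L/(kA) = 0.0031/(124×19.4) = 1.289×10^-6 K/W
R_ceramic-fibre blanket = L/(kA) = 0.16/(0.0733×19.4) = 0.1125 K/W
R_stainless steel = L/(kA) = 0.0056/(17.8×19.4) = 1.622×10^-5 K/W
R_outer film = 1/(h_o·A) = 1/(17.9×19.4) = 0.00288 K/W
R_total = 0.1154 K/W
Q = ΔT / R_total = 158 / 0.1154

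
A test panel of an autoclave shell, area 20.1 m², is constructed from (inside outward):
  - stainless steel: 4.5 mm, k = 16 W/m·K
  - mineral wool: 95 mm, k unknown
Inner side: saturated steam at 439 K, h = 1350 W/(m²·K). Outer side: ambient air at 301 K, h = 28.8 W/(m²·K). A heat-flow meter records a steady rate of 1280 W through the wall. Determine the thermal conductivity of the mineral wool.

Treating each layer as a thermal resistance in series:
R_inner film = 1/(h_i·A) = 1/(1350×20.1) = 3.685×10^-5 K/W
R_stainless steel = L/(kA) = 0.0045/(16×20.1) = 1.399×10^-5 K/W
R_outer film = 1/(h_o·A) = 1/(28.8×20.1) = 0.001727 K/W
Sum of known resistances R_other = 0.001778 K/W
Total R = ΔT/Q = 138/1280 = 0.1078 K/W
R_mineral wool = R_total − R_other = 0.106 K/W
k = L/(R·A) = 0.095/(0.106×20.1)

k ≈ 0.0446 W/(m·K)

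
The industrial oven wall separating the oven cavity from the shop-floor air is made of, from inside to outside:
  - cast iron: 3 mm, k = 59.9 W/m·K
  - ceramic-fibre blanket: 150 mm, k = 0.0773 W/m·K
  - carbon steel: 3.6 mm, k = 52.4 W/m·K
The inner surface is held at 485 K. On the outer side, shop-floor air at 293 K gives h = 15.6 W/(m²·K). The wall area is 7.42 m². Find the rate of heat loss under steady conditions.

Q ≈ 711 W

Using the resistance-network approach (series):
R_cast iron = L/(kA) = 0.003/(59.9×7.42) = 6.75×10^-6 K/W
R_ceramic-fibre blanket = L/(kA) = 0.15/(0.0773×7.42) = 0.2615 K/W
R_carbon steel = L/(kA) = 0.0036/(52.4×7.42) = 9.259×10^-6 K/W
R_outer film = 1/(h_o·A) = 1/(15.6×7.42) = 0.008639 K/W
R_total = 0.2702 K/W
Q = ΔT / R_total = 192 / 0.2702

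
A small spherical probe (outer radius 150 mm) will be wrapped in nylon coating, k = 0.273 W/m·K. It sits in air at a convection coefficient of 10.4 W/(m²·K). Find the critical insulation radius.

For a sphere r_cr = 2k/h = 2×0.273/10.4
r_cr = 52.5 mm; since the bare radius (150 mm) is above r_cr, any added insulation will reduce heat loss.

r_cr ≈ 52.5 mm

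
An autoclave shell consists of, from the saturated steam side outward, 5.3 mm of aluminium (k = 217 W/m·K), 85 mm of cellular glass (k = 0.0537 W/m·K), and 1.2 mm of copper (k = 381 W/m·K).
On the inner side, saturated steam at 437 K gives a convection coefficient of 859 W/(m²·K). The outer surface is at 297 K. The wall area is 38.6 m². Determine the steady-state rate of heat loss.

Q ≈ 3410 W

Series thermal resistances:
R_inner film = 1/(h_i·A) = 1/(859×38.6) = 3.016×10^-5 K/W
R_aluminium = L/(kA) = 0.0053/(217×38.6) = 6.327×10^-7 K/W
R_cellular glass = L/(kA) = 0.085/(0.0537×38.6) = 0.04101 K/W
R_copper = L/(kA) = 0.0012/(381×38.6) = 8.16×10^-8 K/W
R_total = 0.04104 K/W
Q = ΔT / R_total = 140 / 0.04104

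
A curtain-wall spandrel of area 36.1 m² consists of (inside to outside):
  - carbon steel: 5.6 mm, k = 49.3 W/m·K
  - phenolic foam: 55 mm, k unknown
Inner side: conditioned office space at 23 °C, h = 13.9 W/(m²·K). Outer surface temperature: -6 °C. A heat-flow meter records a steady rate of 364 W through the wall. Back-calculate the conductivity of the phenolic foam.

k ≈ 0.0196 W/(m·K)

Thermal resistances in series:
R_inner film = 1/(h_i·A) = 1/(13.9×36.1) = 0.001993 K/W
R_carbon steel = L/(kA) = 0.0056/(49.3×36.1) = 3.147×10^-6 K/W
Sum of known resistances R_other = 0.001996 K/W
Total R = ΔT/Q = 29/364 = 0.07967 K/W
R_phenolic foam = R_total − R_other = 0.07767 K/W
k = L/(R·A) = 0.055/(0.07767×36.1)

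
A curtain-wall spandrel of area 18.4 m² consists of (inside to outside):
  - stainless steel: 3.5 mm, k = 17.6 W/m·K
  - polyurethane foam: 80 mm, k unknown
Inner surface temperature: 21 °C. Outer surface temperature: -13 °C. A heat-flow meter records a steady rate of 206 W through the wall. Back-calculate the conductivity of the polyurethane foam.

k ≈ 0.0263 W/(m·K)

Thermal resistances in series:
R_stainless steel = L/(kA) = 0.0035/(17.6×18.4) = 1.081×10^-5 K/W
Sum of known resistances R_other = 1.081×10^-5 K/W
Total R = ΔT/Q = 34/206 = 0.165 K/W
R_polyurethane foam = R_total − R_other = 0.165 K/W
k = L/(R·A) = 0.08/(0.165×18.4)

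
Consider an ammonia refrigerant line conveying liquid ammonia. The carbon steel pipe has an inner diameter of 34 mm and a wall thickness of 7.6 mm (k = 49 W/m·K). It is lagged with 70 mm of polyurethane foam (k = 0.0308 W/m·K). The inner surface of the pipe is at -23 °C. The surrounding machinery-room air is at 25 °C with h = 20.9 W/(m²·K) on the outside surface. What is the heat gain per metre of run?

q′ ≈ 6.82 W/m

For a radial system each layer contributes R = ln(r_out/r_in)/(2πkL); films add R = 1/(hA).
R_carbon steel pipe wall = ln(24.6/17)/(2π×49×1) = 0.0012 K/W
R_polyurethane foam = ln(94.6/24.6)/(2π×0.0308×1) = 6.96 K/W
R_outer film = 1/(h_o·2πr_oL) = 1/(20.9×2π×0.0946×1) = 0.0805 K/W
R_total = 7.042 K/W
Q = ΔT/R_total = 48/7.042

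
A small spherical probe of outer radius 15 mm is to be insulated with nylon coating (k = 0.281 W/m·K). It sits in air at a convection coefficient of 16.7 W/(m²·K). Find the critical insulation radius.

r_cr ≈ 33.7 mm

For a sphere r_cr = 2k/h = 2×0.281/16.7
r_cr = 33.7 mm; since the bare radius (15 mm) is below r_cr, adding a thin layer of insulation will *increase* heat loss.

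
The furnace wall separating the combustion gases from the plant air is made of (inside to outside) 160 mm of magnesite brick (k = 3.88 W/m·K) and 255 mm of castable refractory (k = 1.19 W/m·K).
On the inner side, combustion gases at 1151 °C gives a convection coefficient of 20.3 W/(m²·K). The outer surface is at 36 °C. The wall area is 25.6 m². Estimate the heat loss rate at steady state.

Thermal resistances in series:
R_inner film = 1/(h_i·A) = 1/(20.3×25.6) = 0.001924 K/W
R_magnesite brick = L/(kA) = 0.16/(3.88×25.6) = 0.001611 K/W
R_castable refractory = L/(kA) = 0.255/(1.19×25.6) = 0.008371 K/W
R_total = 0.01191 K/W
Q = ΔT / R_total = 1115 / 0.01191

Q ≈ 93700 W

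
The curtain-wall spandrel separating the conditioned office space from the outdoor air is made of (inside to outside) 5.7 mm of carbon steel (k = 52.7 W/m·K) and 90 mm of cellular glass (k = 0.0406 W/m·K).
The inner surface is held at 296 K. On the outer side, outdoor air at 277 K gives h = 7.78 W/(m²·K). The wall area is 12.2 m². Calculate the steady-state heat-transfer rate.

Thermal resistances in series:
R_carbon steel = L/(kA) = 0.0057/(52.7×12.2) = 8.866×10^-6 K/W
R_cellular glass = L/(kA) = 0.09/(0.0406×12.2) = 0.1817 K/W
R_outer film = 1/(h_o·A) = 1/(7.78×12.2) = 0.01054 K/W
R_total = 0.1922 K/W
Q = ΔT / R_total = 19 / 0.1922

Q ≈ 98.8 W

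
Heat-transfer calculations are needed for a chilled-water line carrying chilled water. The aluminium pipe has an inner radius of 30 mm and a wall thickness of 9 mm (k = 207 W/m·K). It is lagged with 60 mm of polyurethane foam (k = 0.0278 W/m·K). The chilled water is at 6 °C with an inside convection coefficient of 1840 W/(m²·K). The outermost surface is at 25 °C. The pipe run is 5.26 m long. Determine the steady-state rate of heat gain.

Q ≈ 18.7 W

Treating each annulus and film as a series resistance:
R_inner film = 1/(h_i·2πr₁L) = 1/(1840×2π×0.03×5.26) = 5.481×10^-4 K/W
R_aluminium pipe wall = ln(39/30)/(2π×207×5.26) = 3.835×10^-5 K/W
R_polyurethane foam = ln(99/39)/(2π×0.0278×5.26) = 1.014 K/W
R_total = 1.014 K/W
Q = ΔT/R_total = 19/1.014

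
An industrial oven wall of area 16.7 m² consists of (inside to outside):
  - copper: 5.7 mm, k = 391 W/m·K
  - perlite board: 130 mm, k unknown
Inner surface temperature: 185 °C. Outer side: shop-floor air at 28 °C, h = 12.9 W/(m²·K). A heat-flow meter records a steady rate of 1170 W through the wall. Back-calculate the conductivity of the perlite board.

k ≈ 0.0601 W/(m·K)

Series thermal resistances:
R_copper = L/(kA) = 0.0057/(391×16.7) = 8.729×10^-7 K/W
R_outer film = 1/(h_o·A) = 1/(12.9×16.7) = 0.004642 K/W
Sum of known resistances R_other = 0.004643 K/W
Total R = ΔT/Q = 157/1170 = 0.1342 K/W
R_perlite board = R_total − R_other = 0.1295 K/W
k = L/(R·A) = 0.13/(0.1295×16.7)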